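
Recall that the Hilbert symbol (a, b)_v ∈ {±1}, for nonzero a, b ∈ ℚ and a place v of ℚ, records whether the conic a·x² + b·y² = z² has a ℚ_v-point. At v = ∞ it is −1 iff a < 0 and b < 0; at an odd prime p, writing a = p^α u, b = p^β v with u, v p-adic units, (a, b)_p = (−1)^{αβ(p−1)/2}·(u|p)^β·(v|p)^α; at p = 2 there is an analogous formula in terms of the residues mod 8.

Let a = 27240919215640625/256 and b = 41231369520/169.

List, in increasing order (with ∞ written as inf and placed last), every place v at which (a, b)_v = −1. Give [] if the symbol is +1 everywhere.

[3, 11]

(a, b) ≡ (209, 6555) mod (ℚ^×)²; places V = {2, 3, 5, 11, 13, 19, 23, ∞}.
(a,b)_19: α=5, u≡4; β=3, v≡8 (mod 19); (4|19)=+1, (8|19)=-1; sign (−1)^1·+1^3·-1^5 = +1.
(a,b)_11: α=3, u≡2; β=2, v≡6 (mod 11); (2|11)=-1, (6|11)=-1; sign (−1)^0·-1^2·-1^3 = -1.
(a,b)_3: α=0, u≡2; β=3, v≡1 (mod 3); (2|3)=-1, (1|3)=+1; sign (−1)^0·-1^3·+1^0 = -1.
(a,b)_∞: sgn(209)=+, sgn(6555)=+, so +1.
(a,b)_5: α=6, u≡1; β=1, v≡1 (mod 5); (1|5)=+1, (1|5)=+1; sign (−1)^0·+1^1·+1^6 = +1.
(a,b)_23: α=2, u≡4; β=1, v≡4 (mod 23); (4|23)=+1, (4|23)=+1; sign (−1)^0·+1^1·+1^2 = +1.
(a,b)_13: α=0, u≡3; β=-2, v≡3 (mod 13); (3|13)=+1, (3|13)=+1; sign (−1)^0·+1^-2·+1^0 = +1.
(a,b)_2: α=-8, β=4; u≡1, v≡3 (mod 8); ε(u)ε(v)=0·1, αω(v)=-8·1, βω(u)=4·0; sum ≡ 0  ⇒  +1.
Ram(209, 6555) = {3, 11}; no ℚ_3-point on the conic.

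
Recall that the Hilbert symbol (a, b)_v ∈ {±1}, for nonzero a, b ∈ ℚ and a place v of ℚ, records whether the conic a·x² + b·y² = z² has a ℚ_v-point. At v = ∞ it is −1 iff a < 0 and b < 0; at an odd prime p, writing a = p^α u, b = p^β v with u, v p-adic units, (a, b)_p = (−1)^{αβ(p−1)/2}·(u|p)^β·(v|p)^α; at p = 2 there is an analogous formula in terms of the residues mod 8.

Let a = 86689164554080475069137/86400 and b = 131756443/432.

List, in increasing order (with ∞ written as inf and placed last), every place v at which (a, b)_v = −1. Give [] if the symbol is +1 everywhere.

[7, 17]

Mod squares: a ≡ 16422, b ≡ 15249. Check v ∈ {∞, 2, 3, 5, 7, 13, 17, 23}.
v=2: v_2(a)=-7, v_2(b)=-4; units ≡ 3, 1 (mod 8); ε·ε+αω+βω = 1·0+-7·0+-4·1 ≡ 0  ⇒  (a,b)_2 = +1.
v=17: a=17^3·(≡14), b=17^1·(≡4) mod 17; (14|17)=-1, (4|17)=+1; (−1)^{3·1·8}·(-1)^1·(+1)^3 = -1.
v=∞: 16422 > 0 and 15249 > 0  ⇒  (a,b)_∞ = +1.
v=5: a=5^-2·(≡2), b=5^0·(≡4) mod 5; (2|5)=-1, (4|5)=+1; (−1)^{-2·0·2}·(-1)^0·(+1)^-2 = +1.
v=13: a=13^4·(≡9), b=13^1·(≡4) mod 13; (9|13)=+1, (4|13)=+1; (−1)^{4·1·6}·(+1)^1·(+1)^4 = +1.
v=23: a=23^9·(≡4), b=23^3·(≡10) mod 23; (4|23)=+1, (10|23)=-1; (−1)^{9·3·11}·(+1)^3·(-1)^9 = +1.
v=7: a=7^3·(≡1), b=7^2·(≡5) mod 7; (1|7)=+1, (5|7)=-1; (−1)^{3·2·3}·(+1)^2·(-1)^3 = -1.
v=3: a=3^-3·(≡2), b=3^-3·(≡1) mod 3; (2|3)=-1, (1|3)=+1; (−1)^{-3·-3·1}·(-1)^-3·(+1)^-3 = +1.
|Ram(16422, 15249)| = 2, even; anisotropic at {7, 17}.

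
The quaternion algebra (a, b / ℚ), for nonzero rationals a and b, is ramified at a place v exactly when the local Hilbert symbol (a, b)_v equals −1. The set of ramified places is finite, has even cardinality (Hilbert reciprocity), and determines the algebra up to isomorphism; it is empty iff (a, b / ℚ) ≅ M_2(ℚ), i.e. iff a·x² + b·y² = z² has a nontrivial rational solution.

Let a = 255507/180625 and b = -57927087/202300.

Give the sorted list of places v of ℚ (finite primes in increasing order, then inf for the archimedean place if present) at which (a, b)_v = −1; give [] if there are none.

[2, 7]

Mod squares: a ≡ 483, b ≡ -161. Check v ∈ {∞, 2, 3, 5, 7, 17, 23}.
v=3: a=3^1·(≡2), b=3^2·(≡1) mod 3; (2|3)=-1, (1|3)=+1; (−1)^{1·2·1}·(-1)^2·(+1)^1 = +1.
v=7: a=7^1·(≡6), b=7^-1·(≡5) mod 7; (6|7)=-1, (5|7)=-1; (−1)^{1·-1·3}·(-1)^-1·(-1)^1 = -1.
v=2: v_2(a)=0, v_2(b)=-2; units ≡ 3, 7 (mod 8); ε·ε+αω+βω = 1·1+0·0+-2·1 ≡ 1  ⇒  (a,b)_2 = -1.
v=23: a=23^3·(≡15), b=23^5·(≡4) mod 23; (15|23)=-1, (4|23)=+1; (−1)^{3·5·11}·(-1)^5·(+1)^3 = +1.
v=5: a=5^-4·(≡3), b=5^-2·(≡4) mod 5; (3|5)=-1, (4|5)=+1; (−1)^{-4·-2·2}·(-1)^-2·(+1)^-4 = +1.
v=∞: 483 > 0 and -161 < 0  ⇒  (a,b)_∞ = +1.
v=17: a=17^-2·(≡5), b=17^-2·(≡13) mod 17; (5|17)=-1, (13|17)=+1; (−1)^{-2·-2·8}·(-1)^-2·(+1)^-2 = +1.
|Ram(483, -161)| = 2, even; anisotropic at {2, 7}.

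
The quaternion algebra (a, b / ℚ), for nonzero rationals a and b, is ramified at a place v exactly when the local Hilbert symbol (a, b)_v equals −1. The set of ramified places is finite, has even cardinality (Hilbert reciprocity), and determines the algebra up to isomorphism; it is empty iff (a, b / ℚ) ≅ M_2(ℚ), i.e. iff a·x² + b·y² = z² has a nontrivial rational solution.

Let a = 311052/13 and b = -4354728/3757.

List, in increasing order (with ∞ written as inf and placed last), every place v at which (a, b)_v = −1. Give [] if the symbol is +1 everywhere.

[2, 3]

Mod squares: a ≡ 39, b ≡ -546. Check v ∈ {∞, 2, 3, 7, 13, 17, 23}.
v=17: a=17^0·(≡12), b=17^-2·(≡2) mod 17; (12|17)=-1, (2|17)=+1; (−1)^{0·-2·8}·(-1)^-2·(+1)^0 = +1.
v=13: a=13^-1·(≡1), b=13^-1·(≡4) mod 13; (1|13)=+1, (4|13)=+1; (−1)^{-1·-1·6}·(+1)^-1·(+1)^-1 = +1.
v=3: a=3^1·(≡1), b=3^1·(≡1) mod 3; (1|3)=+1, (1|3)=+1; (−1)^{1·1·1}·(+1)^1·(+1)^1 = -1.
v=∞: 39 > 0 and -546 < 0  ⇒  (a,b)_∞ = +1.
v=23: a=23^2·(≡1), b=23^2·(≡6) mod 23; (1|23)=+1, (6|23)=+1; (−1)^{2·2·11}·(+1)^2·(+1)^2 = +1.
v=2: v_2(a)=2, v_2(b)=3; units ≡ 7, 7 (mod 8); ε·ε+αω+βω = 1·1+2·0+3·0 ≡ 1  ⇒  (a,b)_2 = -1.
v=7: a=7^2·(≡1), b=7^3·(≡6) mod 7; (1|7)=+1, (6|7)=-1; (−1)^{2·3·3}·(+1)^3·(-1)^2 = +1.
(39, -546 / ℚ) ramifies at {2, 3}: a division algebra.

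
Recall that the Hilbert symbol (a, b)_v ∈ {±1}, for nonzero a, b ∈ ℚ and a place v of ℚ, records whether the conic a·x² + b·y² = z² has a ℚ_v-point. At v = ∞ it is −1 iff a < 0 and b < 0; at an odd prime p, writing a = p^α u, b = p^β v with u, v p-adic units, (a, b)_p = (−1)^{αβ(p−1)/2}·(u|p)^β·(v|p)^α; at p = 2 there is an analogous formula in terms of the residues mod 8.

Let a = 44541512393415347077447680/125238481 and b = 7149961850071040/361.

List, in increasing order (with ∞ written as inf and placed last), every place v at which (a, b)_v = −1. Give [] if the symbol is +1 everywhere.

(a, b) ≡ (5, 10010) mod (ℚ^×)²; places V = {2, 3, 5, 7, 11, 13, 19, 31, ∞}.
(a,b)_2: α=16, β=11; u≡5, v≡5 (mod 8); ε(u)ε(v)=0·0, αω(v)=16·1, βω(u)=11·1; sum ≡ 1  ⇒  -1.
(a,b)_3: α=4, u≡2; β=0, v≡2 (mod 3); (2|3)=-1, (2|3)=-1; sign (−1)^0·-1^0·-1^4 = +1.
(a,b)_11: α=4, u≡3; β=3, v≡8 (mod 11); (3|11)=+1, (8|11)=-1; sign (−1)^0·+1^3·-1^4 = +1.
(a,b)_5: α=1, u≡1; β=1, v≡3 (mod 5); (1|5)=+1, (3|5)=-1; sign (−1)^0·+1^1·-1^1 = -1.
(a,b)_13: α=2, u≡6; β=1, v≡10 (mod 13); (6|13)=-1, (10|13)=+1; sign (−1)^0·-1^1·+1^2 = -1.
(a,b)_19: α=-4, u≡5; β=-2, v≡6 (mod 19); (5|19)=+1, (6|19)=+1; sign (−1)^0·+1^-2·+1^-4 = +1.
(a,b)_∞: sgn(5)=+, sgn(10010)=+, so +1.
(a,b)_31: α=-2, u≡7; β=0, v≡20 (mod 31); (7|31)=+1, (20|31)=+1; sign (−1)^0·+1^0·+1^-2 = +1.
(a,b)_7: α=14, u≡5; β=9, v≡2 (mod 7); (5|7)=-1, (2|7)=+1; sign (−1)^0·-1^9·+1^14 = -1.
|Ram(5, 10010)| = 4, even; anisotropic at {2, 5, 7, 13}.

[2, 5, 7, 13]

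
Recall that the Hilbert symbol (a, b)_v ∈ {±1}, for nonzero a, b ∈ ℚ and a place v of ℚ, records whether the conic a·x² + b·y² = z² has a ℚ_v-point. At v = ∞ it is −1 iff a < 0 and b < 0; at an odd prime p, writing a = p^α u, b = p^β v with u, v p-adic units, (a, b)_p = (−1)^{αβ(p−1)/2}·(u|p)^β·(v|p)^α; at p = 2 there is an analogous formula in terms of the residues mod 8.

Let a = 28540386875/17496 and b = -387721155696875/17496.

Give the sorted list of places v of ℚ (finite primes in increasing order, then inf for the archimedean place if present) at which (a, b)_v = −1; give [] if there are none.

Mod squares: a ≡ 114114, b ≡ -210. Check v ∈ {∞, 2, 3, 5, 7, 11, 13, 19}.
v=∞: 114114 > 0 and -210 < 0  ⇒  (a,b)_∞ = +1.
v=11: a=11^1·(≡9), b=11^2·(≡6) mod 11; (9|11)=+1, (6|11)=-1; (−1)^{1·2·5}·(+1)^2·(-1)^1 = -1.
v=5: a=5^4·(≡4), b=5^5·(≡2) mod 5; (4|5)=+1, (2|5)=-1; (−1)^{4·5·2}·(+1)^5·(-1)^4 = +1.
v=13: a=13^1·(≡1), b=13^2·(≡8) mod 13; (1|13)=+1, (8|13)=-1; (−1)^{1·2·6}·(+1)^2·(-1)^1 = -1.
v=7: a=7^5·(≡3), b=7^5·(≡6) mod 7; (3|7)=-1, (6|7)=-1; (−1)^{5·5·3}·(-1)^5·(-1)^5 = -1.
v=3: a=3^-7·(≡1), b=3^-7·(≡2) mod 3; (1|3)=+1, (2|3)=-1; (−1)^{-7·-7·1}·(+1)^-7·(-1)^-7 = +1.
v=19: a=19^1·(≡10), b=19^2·(≡13) mod 19; (10|19)=-1, (13|19)=-1; (−1)^{1·2·9}·(-1)^2·(-1)^1 = -1.
v=2: v_2(a)=-3, v_2(b)=-3; units ≡ 1, 7 (mod 8); ε·ε+αω+βω = 0·1+-3·0+-3·0 ≡ 0  ⇒  (a,b)_2 = +1.
(114114, -210 / ℚ) ramifies at {7, 11, 13, 19}: a division algebra.

[7, 11, 13, 19]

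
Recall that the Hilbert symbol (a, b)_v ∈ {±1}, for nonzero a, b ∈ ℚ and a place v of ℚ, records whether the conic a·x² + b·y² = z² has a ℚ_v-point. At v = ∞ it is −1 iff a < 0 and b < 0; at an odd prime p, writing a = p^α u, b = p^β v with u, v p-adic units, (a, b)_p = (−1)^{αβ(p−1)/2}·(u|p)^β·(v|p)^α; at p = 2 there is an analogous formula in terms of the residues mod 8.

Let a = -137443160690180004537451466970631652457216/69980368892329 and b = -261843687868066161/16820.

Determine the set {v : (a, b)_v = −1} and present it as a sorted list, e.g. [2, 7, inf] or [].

[3, 11, 37, inf]

(a, b) ≡ (-937099, -134805) mod (ℚ^×)²; places V = {2, 3, 5, 7, 11, 13, 19, 29, 31, 37, 43, ∞}.
(a,b)_11: α=8, u≡6; β=3, v≡10 (mod 11); (6|11)=-1, (10|11)=-1; sign (−1)^0·-1^3·-1^8 = -1.
(a,b)_3: α=4, u≡2; β=1, v≡2 (mod 3); (2|3)=-1, (2|3)=-1; sign (−1)^0·-1^1·-1^4 = -1.
(a,b)_5: α=0, u≡1; β=-1, v≡1 (mod 5); (1|5)=+1, (1|5)=+1; sign (−1)^0·+1^-1·+1^0 = +1.
(a,b)_31: α=5, u≡15; β=2, v≡8 (mod 31); (15|31)=-1, (8|31)=+1; sign (−1)^0·-1^2·+1^5 = +1.
(a,b)_19: α=3, u≡10; β=3, v≡9 (mod 19); (10|19)=-1, (9|19)=+1; sign (−1)^1·-1^3·+1^3 = +1.
(a,b)_7: α=-6, u≡3; β=0, v≡4 (mod 7); (3|7)=-1, (4|7)=+1; sign (−1)^0·-1^0·+1^-6 = +1.
(a,b)_∞: sgn(-937099)=−, sgn(-134805)=−, so -1.
(a,b)_37: α=5, u≡8; β=2, v≡5 (mod 37); (8|37)=-1, (5|37)=-1; sign (−1)^0·-1^2·-1^5 = -1.
(a,b)_2: α=8, β=-2; u≡5, v≡3 (mod 8); ε(u)ε(v)=0·1, αω(v)=8·1, βω(u)=-2·1; sum ≡ 0  ⇒  +1.
(a,b)_29: α=-6, u≡23; β=-2, v≡28 (mod 29); (23|29)=+1, (28|29)=+1; sign (−1)^0·+1^-2·+1^-6 = +1.
(a,b)_43: α=3, u≡20; β=1, v≡6 (mod 43); (20|43)=-1, (6|43)=+1; sign (−1)^1·-1^1·+1^3 = +1.
(a,b)_13: α=4, u≡2; β=2, v≡2 (mod 13); (2|13)=-1, (2|13)=-1; sign (−1)^0·-1^2·-1^4 = +1.
Ram(-937099, -134805) = {3, 11, 37, ∞}; no ℚ_3-point on the conic.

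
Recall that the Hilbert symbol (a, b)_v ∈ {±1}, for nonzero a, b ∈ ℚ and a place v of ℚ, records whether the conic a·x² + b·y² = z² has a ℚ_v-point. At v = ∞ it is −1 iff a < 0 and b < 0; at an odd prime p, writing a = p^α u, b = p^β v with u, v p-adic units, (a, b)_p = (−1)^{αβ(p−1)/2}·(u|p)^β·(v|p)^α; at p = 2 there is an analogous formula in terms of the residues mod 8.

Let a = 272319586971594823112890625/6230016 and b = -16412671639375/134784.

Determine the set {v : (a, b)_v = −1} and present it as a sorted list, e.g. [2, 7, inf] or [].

(a, b) ≡ (41, -15630758) mod (ℚ^×)²; places V = {2, 3, 5, 11, 13, 19, 31, 41, 43, ∞}.
(a,b)_31: α=2, u≡7; β=1, v≡14 (mod 31); (7|31)=+1, (14|31)=+1; sign (−1)^0·+1^1·+1^2 = +1.
(a,b)_19: α=6, u≡14; β=2, v≡10 (mod 19); (14|19)=-1, (10|19)=-1; sign (−1)^0·-1^2·-1^6 = +1.
(a,b)_41: α=3, u≡40; β=1, v≡23 (mod 41); (40|41)=+1, (23|41)=+1; sign (−1)^0·+1^1·+1^3 = +1.
(a,b)_11: α=2, u≡2; β=3, v≡2 (mod 11); (2|11)=-1, (2|11)=-1; sign (−1)^0·-1^3·-1^2 = -1.
(a,b)_∞: sgn(41)=+, sgn(-15630758)=−, so +1.
(a,b)_13: α=-2, u≡2; β=-1, v≡4 (mod 13); (2|13)=-1, (4|13)=+1; sign (−1)^0·-1^-1·+1^-2 = -1.
(a,b)_3: α=-2, u≡2; β=-4, v≡1 (mod 3); (2|3)=-1, (1|3)=+1; sign (−1)^0·-1^-4·+1^-2 = +1.
(a,b)_43: α=2, u≡6; β=1, v≡40 (mod 43); (6|43)=+1, (40|43)=+1; sign (−1)^0·+1^1·+1^2 = +1.
(a,b)_2: α=-12, β=-7; u≡1, v≡5 (mod 8); ε(u)ε(v)=0·0, αω(v)=-12·1, βω(u)=-7·0; sum ≡ 0  ⇒  +1.
(a,b)_5: α=8, u≡4; β=4, v≡3 (mod 5); (4|5)=+1, (3|5)=-1; sign (−1)^0·+1^4·-1^8 = +1.
(41, -15630758 / ℚ) ramifies at {11, 13}: a division algebra.

[11, 13]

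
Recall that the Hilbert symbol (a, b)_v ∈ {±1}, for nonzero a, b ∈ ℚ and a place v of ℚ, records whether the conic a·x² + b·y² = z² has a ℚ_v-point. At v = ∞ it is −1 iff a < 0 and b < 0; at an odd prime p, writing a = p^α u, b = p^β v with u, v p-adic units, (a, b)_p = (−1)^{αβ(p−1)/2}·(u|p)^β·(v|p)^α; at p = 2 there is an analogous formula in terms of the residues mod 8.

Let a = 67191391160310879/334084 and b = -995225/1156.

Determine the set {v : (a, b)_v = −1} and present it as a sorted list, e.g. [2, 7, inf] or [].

Mod squares: a ≡ 523439, b ≡ -329. Check v ∈ {∞, 2, 3, 5, 7, 11, 17, 37, 43, 47}.
v=37: a=37^1·(≡24), b=37^0·(≡33) mod 37; (24|37)=-1, (33|37)=+1; (−1)^{1·0·18}·(-1)^0·(+1)^1 = +1.
v=3: a=3^4·(≡2), b=3^0·(≡1) mod 3; (2|3)=-1, (1|3)=+1; (−1)^{4·0·1}·(-1)^0·(+1)^4 = +1.
v=7: a=7^3·(≡5), b=7^1·(≡2) mod 7; (5|7)=-1, (2|7)=+1; (−1)^{3·1·3}·(-1)^1·(+1)^3 = +1.
v=47: a=47^3·(≡15), b=47^1·(≡31) mod 47; (15|47)=-1, (31|47)=-1; (−1)^{3·1·23}·(-1)^1·(-1)^3 = -1.
v=17: a=17^-4·(≡13), b=17^-2·(≡10) mod 17; (13|17)=+1, (10|17)=-1; (−1)^{-4·-2·8}·(+1)^-2·(-1)^-4 = +1.
v=2: v_2(a)=-2, v_2(b)=-2; units ≡ 7, 7 (mod 8); ε·ε+αω+βω = 1·1+-2·0+-2·0 ≡ 1  ⇒  (a,b)_2 = -1.
v=5: a=5^0·(≡1), b=5^2·(≡1) mod 5; (1|5)=+1, (1|5)=+1; (−1)^{0·2·2}·(+1)^2·(+1)^0 = +1.
v=∞: 523439 > 0 and -329 < 0  ⇒  (a,b)_∞ = +1.
v=43: a=43^1·(≡16), b=43^0·(≡41) mod 43; (16|43)=+1, (41|43)=+1; (−1)^{1·0·21}·(+1)^0·(+1)^1 = +1.
v=11: a=11^4·(≡9), b=11^2·(≡3) mod 11; (9|11)=+1, (3|11)=+1; (−1)^{4·2·5}·(+1)^2·(+1)^4 = +1.
Ram(523439, -329) = {2, 47}; no ℚ_2-point on the conic.

[2, 47]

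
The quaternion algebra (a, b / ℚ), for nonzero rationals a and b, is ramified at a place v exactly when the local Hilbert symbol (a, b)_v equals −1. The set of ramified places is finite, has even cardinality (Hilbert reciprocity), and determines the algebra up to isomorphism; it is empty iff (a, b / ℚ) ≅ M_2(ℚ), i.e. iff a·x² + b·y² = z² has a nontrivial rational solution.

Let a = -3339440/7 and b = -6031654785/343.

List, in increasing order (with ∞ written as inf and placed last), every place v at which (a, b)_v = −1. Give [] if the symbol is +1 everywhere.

[13, inf]

Mod squares: a ≡ -8645, b ≡ -455. Check v ∈ {∞, 2, 3, 5, 7, 13, 19}.
v=2: v_2(a)=4, v_2(b)=0; units ≡ 3, 1 (mod 8); ε·ε+αω+βω = 1·0+4·0+0·1 ≡ 0  ⇒  (a,b)_2 = +1.
v=3: a=3^0·(≡1), b=3^2·(≡1) mod 3; (1|3)=+1, (1|3)=+1; (−1)^{0·2·1}·(+1)^2·(+1)^0 = +1.
v=5: a=5^1·(≡1), b=5^1·(≡1) mod 5; (1|5)=+1, (1|5)=+1; (−1)^{1·1·2}·(+1)^1·(+1)^1 = +1.
v=∞: -8645 < 0 and -455 < 0  ⇒  (a,b)_∞ = -1.
v=19: a=19^1·(≡4), b=19^2·(≡16) mod 19; (4|19)=+1, (16|19)=+1; (−1)^{1·2·9}·(+1)^2·(+1)^1 = +1.
v=7: a=7^-1·(≡1), b=7^-3·(≡5) mod 7; (1|7)=+1, (5|7)=-1; (−1)^{-1·-3·3}·(+1)^-3·(-1)^-1 = +1.
v=13: a=13^3·(≡2), b=13^5·(≡1) mod 13; (2|13)=-1, (1|13)=+1; (−1)^{3·5·6}·(-1)^5·(+1)^3 = -1.
|Ram(-8645, -455)| = 2, even; anisotropic at {13, ∞}.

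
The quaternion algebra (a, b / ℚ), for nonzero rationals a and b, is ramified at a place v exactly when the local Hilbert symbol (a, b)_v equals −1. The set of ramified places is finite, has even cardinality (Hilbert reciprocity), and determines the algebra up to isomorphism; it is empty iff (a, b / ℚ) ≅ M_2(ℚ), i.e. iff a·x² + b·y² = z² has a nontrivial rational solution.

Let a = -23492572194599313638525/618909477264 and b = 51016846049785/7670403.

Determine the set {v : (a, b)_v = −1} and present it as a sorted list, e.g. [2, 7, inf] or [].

[2, 19]

Mod squares: a ≡ -2261, b ≡ 1155. Check v ∈ {∞, 2, 3, 5, 7, 11, 13, 17, 19, 23, 41}.
v=7: a=7^7·(≡5), b=7^5·(≡4) mod 7; (5|7)=-1, (4|7)=+1; (−1)^{7·5·3}·(-1)^5·(+1)^7 = +1.
v=∞: -2261 < 0 and 1155 > 0  ⇒  (a,b)_∞ = +1.
v=41: a=41^-4·(≡12), b=41^-2·(≡22) mod 41; (12|41)=-1, (22|41)=-1; (−1)^{-4·-2·20}·(-1)^-2·(-1)^-4 = +1.
v=23: a=23^4·(≡3), b=23^2·(≡20) mod 23; (3|23)=+1, (20|23)=-1; (−1)^{4·2·11}·(+1)^2·(-1)^4 = +1.
v=19: a=19^3·(≡18), b=19^2·(≡14) mod 19; (18|19)=-1, (14|19)=-1; (−1)^{3·2·9}·(-1)^2·(-1)^3 = -1.
v=3: a=3^-4·(≡1), b=3^-3·(≡1) mod 3; (1|3)=+1, (1|3)=+1; (−1)^{-4·-3·1}·(+1)^-3·(+1)^-4 = +1.
v=2: v_2(a)=-4, v_2(b)=0; units ≡ 3, 3 (mod 8); ε·ε+αω+βω = 1·1+-4·1+0·1 ≡ 1  ⇒  (a,b)_2 = -1.
v=5: a=5^2·(≡1), b=5^1·(≡4) mod 5; (1|5)=+1, (4|5)=+1; (−1)^{2·1·2}·(+1)^1·(+1)^2 = +1.
v=11: a=11^2·(≡3), b=11^1·(≡2) mod 11; (3|11)=+1, (2|11)=-1; (−1)^{2·1·5}·(+1)^1·(-1)^2 = +1.
v=17: a=17^3·(≡10), b=17^2·(≡4) mod 17; (10|17)=-1, (4|17)=+1; (−1)^{3·2·8}·(-1)^2·(+1)^3 = +1.
v=13: a=13^-2·(≡9), b=13^-2·(≡11) mod 13; (9|13)=+1, (11|13)=-1; (−1)^{-2·-2·6}·(+1)^-2·(-1)^-2 = +1.
|Ram(-2261, 1155)| = 2, even; anisotropic at {2, 19}.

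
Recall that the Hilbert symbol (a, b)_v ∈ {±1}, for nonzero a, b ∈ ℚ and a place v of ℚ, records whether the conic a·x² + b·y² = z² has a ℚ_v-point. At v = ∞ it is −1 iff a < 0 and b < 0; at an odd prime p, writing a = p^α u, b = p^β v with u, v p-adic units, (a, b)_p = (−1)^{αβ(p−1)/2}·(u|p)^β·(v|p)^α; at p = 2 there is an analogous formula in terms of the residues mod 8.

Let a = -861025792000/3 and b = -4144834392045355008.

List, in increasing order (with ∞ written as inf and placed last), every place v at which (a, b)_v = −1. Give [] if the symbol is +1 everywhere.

Mod squares: a ≡ -165, b ≡ -12558. Check v ∈ {∞, 2, 3, 5, 7, 11, 13, 17, 23}.
v=5: a=5^3·(≡3), b=5^0·(≡2) mod 5; (3|5)=-1, (2|5)=-1; (−1)^{3·0·2}·(-1)^0·(-1)^3 = -1.
v=23: a=23^2·(≡5), b=23^3·(≡6) mod 23; (5|23)=-1, (6|23)=+1; (−1)^{2·3·11}·(-1)^3·(+1)^2 = -1.
v=3: a=3^-1·(≡2), b=3^3·(≡2) mod 3; (2|3)=-1, (2|3)=-1; (−1)^{-1·3·1}·(-1)^3·(-1)^-1 = -1.
v=13: a=13^0·(≡1), b=13^1·(≡10) mod 13; (1|13)=+1, (10|13)=+1; (−1)^{0·1·6}·(+1)^1·(+1)^0 = +1.
v=∞: -165 < 0 and -12558 < 0  ⇒  (a,b)_∞ = -1.
v=17: a=17^2·(≡10), b=17^2·(≡5) mod 17; (10|17)=-1, (5|17)=-1; (−1)^{2·2·8}·(-1)^2·(-1)^2 = +1.
v=2: v_2(a)=12, v_2(b)=15; units ≡ 3, 1 (mod 8); ε·ε+αω+βω = 1·0+12·0+15·1 ≡ 1  ⇒  (a,b)_2 = -1.
v=11: a=11^1·(≡6), b=11^4·(≡1) mod 11; (6|11)=-1, (1|11)=+1; (−1)^{1·4·5}·(-1)^4·(+1)^1 = +1.
v=7: a=7^0·(≡6), b=7^1·(≡6) mod 7; (6|7)=-1, (6|7)=-1; (−1)^{0·1·3}·(-1)^1·(-1)^0 = -1.
Ram(-165, -12558) = {2, 3, 5, 7, 23, ∞}; no ℚ_2-point on the conic.

[2, 3, 5, 7, 23, inf]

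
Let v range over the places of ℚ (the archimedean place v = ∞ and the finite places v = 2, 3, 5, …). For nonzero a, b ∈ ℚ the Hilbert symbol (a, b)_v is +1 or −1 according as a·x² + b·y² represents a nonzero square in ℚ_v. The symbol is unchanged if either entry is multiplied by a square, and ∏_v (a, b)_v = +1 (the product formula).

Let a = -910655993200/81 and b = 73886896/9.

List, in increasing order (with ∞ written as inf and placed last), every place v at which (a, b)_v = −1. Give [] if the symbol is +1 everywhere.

Mod squares: a ≡ -9367, b ≡ 19. Check v ∈ {∞, 2, 3, 5, 17, 19, 29}.
v=5: a=5^2·(≡2), b=5^0·(≡4) mod 5; (2|5)=-1, (4|5)=+1; (−1)^{2·0·2}·(-1)^0·(+1)^2 = +1.
v=17: a=17^3·(≡7), b=17^2·(≡2) mod 17; (7|17)=-1, (2|17)=+1; (−1)^{3·2·8}·(-1)^2·(+1)^3 = +1.
v=2: v_2(a)=4, v_2(b)=4; units ≡ 1, 3 (mod 8); ε·ε+αω+βω = 0·1+4·1+4·0 ≡ 0  ⇒  (a,b)_2 = +1.
v=∞: -9367 < 0 and 19 > 0  ⇒  (a,b)_∞ = +1.
v=3: a=3^-4·(≡2), b=3^-2·(≡1) mod 3; (2|3)=-1, (1|3)=+1; (−1)^{-4·-2·1}·(-1)^-2·(+1)^-4 = +1.
v=19: a=19^1·(≡4), b=19^1·(≡6) mod 19; (4|19)=+1, (6|19)=+1; (−1)^{1·1·9}·(+1)^1·(+1)^1 = -1.
v=29: a=29^3·(≡4), b=29^2·(≡21) mod 29; (4|29)=+1, (21|29)=-1; (−1)^{3·2·14}·(+1)^2·(-1)^3 = -1.
Ram(-9367, 19) = {19, 29}; no ℚ_19-point on the conic.

[19, 29]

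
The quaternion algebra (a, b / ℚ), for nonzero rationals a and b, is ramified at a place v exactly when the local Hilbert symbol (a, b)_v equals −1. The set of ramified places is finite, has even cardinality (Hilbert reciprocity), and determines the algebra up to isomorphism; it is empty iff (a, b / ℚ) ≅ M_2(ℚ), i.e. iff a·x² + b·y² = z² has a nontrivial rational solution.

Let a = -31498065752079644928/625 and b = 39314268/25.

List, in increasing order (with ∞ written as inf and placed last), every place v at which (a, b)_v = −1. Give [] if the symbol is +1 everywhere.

(a, b) ≡ (-561697, 22287) mod (ℚ^×)²; places V = {2, 3, 5, 7, 17, 19, 23, 37, 47, ∞}.
(a,b)_2: α=8, β=2; u≡7, v≡7 (mod 8); ε(u)ε(v)=1·1, αω(v)=8·0, βω(u)=2·0; sum ≡ 1  ⇒  -1.
(a,b)_47: α=1, u≡4; β=0, v≡9 (mod 47); (4|47)=+1, (9|47)=+1; sign (−1)^0·+1^0·+1^1 = +1.
(a,b)_7: α=2, u≡2; β=2, v≡5 (mod 7); (2|7)=+1, (5|7)=-1; sign (−1)^0·+1^2·-1^2 = +1.
(a,b)_23: α=2, u≡13; β=1, v≡1 (mod 23); (13|23)=+1, (1|23)=+1; sign (−1)^0·+1^1·+1^2 = +1.
(a,b)_17: α=3, u≡7; β=1, v≡16 (mod 17); (7|17)=-1, (16|17)=+1; sign (−1)^0·-1^1·+1^3 = -1.
(a,b)_∞: sgn(-561697)=−, sgn(22287)=+, so +1.
(a,b)_3: α=4, u≡2; β=3, v≡1 (mod 3); (2|3)=-1, (1|3)=+1; sign (−1)^0·-1^3·+1^4 = -1.
(a,b)_19: α=3, u≡6; β=1, v≡12 (mod 19); (6|19)=+1, (12|19)=-1; sign (−1)^1·+1^1·-1^3 = +1.
(a,b)_5: α=-4, u≡2; β=-2, v≡3 (mod 5); (2|5)=-1, (3|5)=-1; sign (−1)^0·-1^-2·-1^-4 = +1.
(a,b)_37: α=1, u≡11; β=0, v≡13 (mod 37); (11|37)=+1, (13|37)=-1; sign (−1)^0·+1^0·-1^1 = -1.
|Ram(-561697, 22287)| = 4, even; anisotropic at {2, 3, 17, 37}.

[2, 3, 17, 37]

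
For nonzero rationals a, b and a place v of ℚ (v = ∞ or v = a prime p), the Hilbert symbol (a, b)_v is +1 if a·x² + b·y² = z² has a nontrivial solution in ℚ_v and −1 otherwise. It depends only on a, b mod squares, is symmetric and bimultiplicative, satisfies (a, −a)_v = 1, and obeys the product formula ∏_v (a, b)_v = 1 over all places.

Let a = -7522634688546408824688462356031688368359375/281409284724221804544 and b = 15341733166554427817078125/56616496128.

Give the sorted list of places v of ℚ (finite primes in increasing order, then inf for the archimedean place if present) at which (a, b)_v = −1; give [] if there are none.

(a, b) ≡ (-119567, 1479) mod (ℚ^×)²; places V = {2, 3, 5, 7, 11, 17, 19, 29, 31, 37, 53, ∞}.
(a,b)_3: α=-12, u≡1; β=-9, v≡1 (mod 3); (1|3)=+1, (1|3)=+1; sign (−1)^0·+1^-9·+1^-12 = +1.
(a,b)_11: α=2, u≡9; β=2, v≡1 (mod 11); (9|11)=+1, (1|11)=+1; sign (−1)^0·+1^2·+1^2 = +1.
(a,b)_19: α=3, u≡15; β=2, v≡1 (mod 19); (15|19)=-1, (1|19)=+1; sign (−1)^0·-1^2·+1^3 = +1.
(a,b)_2: α=-26, β=-10; u≡1, v≡7 (mod 8); ε(u)ε(v)=0·1, αω(v)=-26·0, βω(u)=-10·0; sum ≡ 0  ⇒  +1.
(a,b)_53: α=-4, u≡43; β=-2, v≡51 (mod 53); (43|53)=+1, (51|53)=-1; sign (−1)^0·+1^-2·-1^-4 = +1.
(a,b)_5: α=8, u≡3; β=6, v≡1 (mod 5); (3|5)=-1, (1|5)=+1; sign (−1)^0·-1^6·+1^8 = +1.
(a,b)_17: α=4, u≡12; β=1, v≡9 (mod 17); (12|17)=-1, (9|17)=+1; sign (−1)^0·-1^1·+1^4 = -1.
(a,b)_7: α=3, u≡3; β=2, v≡1 (mod 7); (3|7)=-1, (1|7)=+1; sign (−1)^0·-1^2·+1^3 = +1.
(a,b)_31: α=3, u≡9; β=2, v≡12 (mod 31); (9|31)=+1, (12|31)=-1; sign (−1)^0·+1^2·-1^3 = -1.
(a,b)_∞: sgn(-119567)=−, sgn(1479)=+, so +1.
(a,b)_29: α=9, u≡16; β=5, v≡28 (mod 29); (16|29)=+1, (28|29)=+1; sign (−1)^0·+1^5·+1^9 = +1.
(a,b)_37: α=4, u≡24; β=2, v≡11 (mod 37); (24|37)=-1, (11|37)=+1; sign (−1)^0·-1^2·+1^4 = +1.
Ram(-119567, 1479) = {17, 31}; no ℚ_17-point on the conic.

[17, 31]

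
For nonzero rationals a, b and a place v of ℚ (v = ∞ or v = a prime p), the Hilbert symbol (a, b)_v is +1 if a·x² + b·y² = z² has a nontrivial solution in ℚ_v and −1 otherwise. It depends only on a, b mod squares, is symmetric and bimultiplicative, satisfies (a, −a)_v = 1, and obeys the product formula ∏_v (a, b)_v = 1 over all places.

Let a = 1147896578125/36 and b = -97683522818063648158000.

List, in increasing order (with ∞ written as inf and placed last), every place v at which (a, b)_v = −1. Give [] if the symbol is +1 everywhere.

(a, b) ≡ (73465381, -2755) mod (ℚ^×)²; places V = {2, 3, 5, 7, 11, 17, 19, 23, 29, 31, ∞}.
(a,b)_17: α=1, u≡8; β=2, v≡15 (mod 17); (8|17)=+1, (15|17)=+1; sign (−1)^0·+1^2·+1^1 = +1.
(a,b)_31: α=1, u≡5; β=2, v≡7 (mod 31); (5|31)=+1, (7|31)=+1; sign (−1)^0·+1^2·+1^1 = +1.
(a,b)_23: α=1, u≡10; β=2, v≡19 (mod 23); (10|23)=-1, (19|23)=-1; sign (−1)^0·-1^2·-1^1 = -1.
(a,b)_5: α=6, u≡1; β=3, v≡1 (mod 5); (1|5)=+1, (1|5)=+1; sign (−1)^0·+1^3·+1^6 = +1.
(a,b)_19: α=1, u≡5; β=1, v≡17 (mod 19); (5|19)=+1, (17|19)=+1; sign (−1)^1·+1^1·+1^1 = -1.
(a,b)_7: α=0, u≡3; β=2, v≡3 (mod 7); (3|7)=-1, (3|7)=-1; sign (−1)^0·-1^2·-1^0 = +1.
(a,b)_2: α=-2, β=4; u≡5, v≡5 (mod 8); ε(u)ε(v)=0·0, αω(v)=-2·1, βω(u)=4·1; sum ≡ 0  ⇒  +1.
(a,b)_11: α=1, u≡2; β=4, v≡6 (mod 11); (2|11)=-1, (6|11)=-1; sign (−1)^0·-1^4·-1^1 = -1.
(a,b)_3: α=-2, u≡1; β=0, v≡2 (mod 3); (1|3)=+1, (2|3)=-1; sign (−1)^0·+1^0·-1^-2 = +1.
(a,b)_∞: sgn(73465381)=+, sgn(-2755)=−, so +1.
(a,b)_29: α=1, u≡1; β=3, v≡17 (mod 29); (1|29)=+1, (17|29)=-1; sign (−1)^0·+1^3·-1^1 = -1.
|Ram(73465381, -2755)| = 4, even; anisotropic at {11, 19, 23, 29}.

[11, 19, 23, 29]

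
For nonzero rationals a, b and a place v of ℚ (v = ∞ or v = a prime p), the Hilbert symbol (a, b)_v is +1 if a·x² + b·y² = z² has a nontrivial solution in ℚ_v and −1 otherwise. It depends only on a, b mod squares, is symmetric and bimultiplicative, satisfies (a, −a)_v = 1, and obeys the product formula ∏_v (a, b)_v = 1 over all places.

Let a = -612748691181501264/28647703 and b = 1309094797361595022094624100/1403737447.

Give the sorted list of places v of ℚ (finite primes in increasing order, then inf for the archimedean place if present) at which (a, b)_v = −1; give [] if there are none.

[7, 19, 29, 37]

Mod squares: a ≡ -8323, b ≡ 4640503. Check v ∈ {∞, 2, 3, 5, 7, 13, 17, 19, 23, 29, 37, 41}.
v=19: a=19^2·(≡13), b=19^3·(≡11) mod 19; (13|19)=-1, (11|19)=+1; (−1)^{2·3·9}·(-1)^3·(+1)^2 = -1.
v=37: a=37^2·(≡35), b=37^3·(≡12) mod 37; (35|37)=-1, (12|37)=+1; (−1)^{2·3·18}·(-1)^3·(+1)^2 = -1.
v=13: a=13^2·(≡12), b=13^2·(≡9) mod 13; (12|13)=+1, (9|13)=+1; (−1)^{2·2·6}·(+1)^2·(+1)^2 = +1.
v=17: a=17^-4·(≡3), b=17^-4·(≡9) mod 17; (3|17)=-1, (9|17)=+1; (−1)^{-4·-4·8}·(-1)^-4·(+1)^-4 = +1.
v=2: v_2(a)=4, v_2(b)=2; units ≡ 5, 7 (mod 8); ε·ε+αω+βω = 0·1+4·0+2·1 ≡ 0  ⇒  (a,b)_2 = +1.
v=5: a=5^0·(≡2), b=5^2·(≡2) mod 5; (2|5)=-1, (2|5)=-1; (−1)^{0·2·2}·(-1)^2·(-1)^0 = +1.
v=29: a=29^1·(≡12), b=29^2·(≡21) mod 29; (12|29)=-1, (21|29)=-1; (−1)^{1·2·14}·(-1)^2·(-1)^1 = -1.
v=3: a=3^6·(≡2), b=3^12·(≡1) mod 3; (2|3)=-1, (1|3)=+1; (−1)^{6·12·1}·(-1)^12·(+1)^6 = +1.
v=23: a=23^2·(≡8), b=23^3·(≡15) mod 23; (8|23)=+1, (15|23)=-1; (−1)^{2·3·11}·(+1)^3·(-1)^2 = +1.
v=∞: -8323 < 0 and 4640503 > 0  ⇒  (a,b)_∞ = +1.
v=7: a=7^-3·(≡4), b=7^-5·(≡4) mod 7; (4|7)=+1, (4|7)=+1; (−1)^{-3·-5·3}·(+1)^-5·(+1)^-3 = -1.
v=41: a=41^1·(≡31), b=41^1·(≡18) mod 41; (31|41)=+1, (18|41)=+1; (−1)^{1·1·20}·(+1)^1·(+1)^1 = +1.
Ram(-8323, 4640503) = {7, 19, 29, 37}; no ℚ_7-point on the conic.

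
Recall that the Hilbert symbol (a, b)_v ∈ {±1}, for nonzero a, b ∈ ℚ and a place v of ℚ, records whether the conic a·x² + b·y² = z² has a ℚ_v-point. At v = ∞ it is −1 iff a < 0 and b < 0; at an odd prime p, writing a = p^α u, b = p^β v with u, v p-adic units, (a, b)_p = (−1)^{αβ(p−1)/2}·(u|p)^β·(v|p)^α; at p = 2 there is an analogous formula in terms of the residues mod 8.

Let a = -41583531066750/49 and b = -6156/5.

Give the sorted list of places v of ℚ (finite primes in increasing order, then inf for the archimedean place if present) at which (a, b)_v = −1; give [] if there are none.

[19, inf]

Mod squares: a ≡ -30, b ≡ -95. Check v ∈ {∞, 2, 3, 5, 7, 17, 19}.
v=∞: -30 < 0 and -95 < 0  ⇒  (a,b)_∞ = -1.
v=19: a=19^2·(≡2), b=19^1·(≡15) mod 19; (2|19)=-1, (15|19)=-1; (−1)^{2·1·9}·(-1)^1·(-1)^2 = -1.
v=5: a=5^3·(≡4), b=5^-1·(≡4) mod 5; (4|5)=+1, (4|5)=+1; (−1)^{3·-1·2}·(+1)^-1·(+1)^3 = +1.
v=3: a=3^13·(≡2), b=3^4·(≡1) mod 3; (2|3)=-1, (1|3)=+1; (−1)^{13·4·1}·(-1)^4·(+1)^13 = +1.
v=17: a=17^2·(≡16), b=17^0·(≡3) mod 17; (16|17)=+1, (3|17)=-1; (−1)^{2·0·8}·(+1)^0·(-1)^2 = +1.
v=2: v_2(a)=1, v_2(b)=2; units ≡ 1, 1 (mod 8); ε·ε+αω+βω = 0·0+1·0+2·0 ≡ 0  ⇒  (a,b)_2 = +1.
v=7: a=7^-2·(≡6), b=7^0·(≡5) mod 7; (6|7)=-1, (5|7)=-1; (−1)^{-2·0·3}·(-1)^0·(-1)^-2 = +1.
(-30, -95 / ℚ) ramifies at {19, ∞}: a division algebra.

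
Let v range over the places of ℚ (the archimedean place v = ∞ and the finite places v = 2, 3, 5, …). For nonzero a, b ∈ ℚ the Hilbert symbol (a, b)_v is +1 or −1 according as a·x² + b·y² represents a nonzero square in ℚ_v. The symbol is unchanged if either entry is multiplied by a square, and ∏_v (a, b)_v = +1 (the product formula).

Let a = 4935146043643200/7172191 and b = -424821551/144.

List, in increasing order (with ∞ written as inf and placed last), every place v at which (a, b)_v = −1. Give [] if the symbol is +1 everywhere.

[7, 17, 19, 31]

Mod squares: a ≡ 51243, b ≡ -1176791. Check v ∈ {∞, 2, 3, 5, 7, 11, 13, 17, 19, 29, 31, 37}.
v=13: a=13^-2·(≡3), b=13^0·(≡2) mod 13; (3|13)=+1, (2|13)=-1; (−1)^{-2·0·6}·(+1)^0·(-1)^-2 = +1.
v=∞: 51243 > 0 and -1176791 < 0  ⇒  (a,b)_∞ = +1.
v=5: a=5^2·(≡3), b=5^0·(≡1) mod 5; (3|5)=-1, (1|5)=+1; (−1)^{2·0·2}·(-1)^0·(+1)^2 = +1.
v=17: a=17^2·(≡7), b=17^1·(≡9) mod 17; (7|17)=-1, (9|17)=+1; (−1)^{2·1·8}·(-1)^1·(+1)^2 = -1.
v=7: a=7^2·(≡3), b=7^1·(≡6) mod 7; (3|7)=-1, (6|7)=-1; (−1)^{2·1·3}·(-1)^1·(-1)^2 = -1.
v=11: a=11^4·(≡3), b=11^1·(≡1) mod 11; (3|11)=+1, (1|11)=+1; (−1)^{4·1·5}·(+1)^1·(+1)^4 = +1.
v=31: a=31^-1·(≡5), b=31^1·(≡14) mod 31; (5|31)=+1, (14|31)=+1; (−1)^{-1·1·15}·(+1)^1·(+1)^-1 = -1.
v=3: a=3^3·(≡2), b=3^-2·(≡1) mod 3; (2|3)=-1, (1|3)=+1; (−1)^{3·-2·1}·(-1)^-2·(+1)^3 = +1.
v=2: v_2(a)=6, v_2(b)=-4; units ≡ 3, 1 (mod 8); ε·ε+αω+βω = 1·0+6·0+-4·1 ≡ 0  ⇒  (a,b)_2 = +1.
v=29: a=29^1·(≡2), b=29^1·(≡17) mod 29; (2|29)=-1, (17|29)=-1; (−1)^{1·1·14}·(-1)^1·(-1)^1 = +1.
v=19: a=19^1·(≡13), b=19^2·(≡8) mod 19; (13|19)=-1, (8|19)=-1; (−1)^{1·2·9}·(-1)^2·(-1)^1 = -1.
v=37: a=37^-2·(≡24), b=37^0·(≡5) mod 37; (24|37)=-1, (5|37)=-1; (−1)^{-2·0·18}·(-1)^0·(-1)^-2 = +1.
|Ram(51243, -1176791)| = 4, even; anisotropic at {7, 17, 19, 31}.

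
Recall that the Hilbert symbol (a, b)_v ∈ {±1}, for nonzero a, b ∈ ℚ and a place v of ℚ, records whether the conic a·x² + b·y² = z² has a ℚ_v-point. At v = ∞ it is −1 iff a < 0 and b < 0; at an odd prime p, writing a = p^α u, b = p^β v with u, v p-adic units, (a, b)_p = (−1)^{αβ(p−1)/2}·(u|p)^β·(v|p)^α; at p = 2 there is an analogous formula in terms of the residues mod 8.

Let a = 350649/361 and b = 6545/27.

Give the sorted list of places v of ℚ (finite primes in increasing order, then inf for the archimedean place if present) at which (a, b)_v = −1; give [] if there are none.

Mod squares: a ≡ 481, b ≡ 19635. Check v ∈ {∞, 2, 3, 5, 7, 11, 13, 17, 19, 37}.
v=5: a=5^0·(≡4), b=5^1·(≡2) mod 5; (4|5)=+1, (2|5)=-1; (−1)^{0·1·2}·(+1)^1·(-1)^0 = +1.
v=37: a=37^1·(≡20), b=37^0·(≡30) mod 37; (20|37)=-1, (30|37)=+1; (−1)^{1·0·18}·(-1)^0·(+1)^1 = +1.
v=11: a=11^0·(≡10), b=11^1·(≡9) mod 11; (10|11)=-1, (9|11)=+1; (−1)^{0·1·5}·(-1)^1·(+1)^0 = -1.
v=3: a=3^6·(≡1), b=3^-3·(≡2) mod 3; (1|3)=+1, (2|3)=-1; (−1)^{6·-3·1}·(+1)^-3·(-1)^6 = +1.
v=13: a=13^1·(≡5), b=13^0·(≡6) mod 13; (5|13)=-1, (6|13)=-1; (−1)^{1·0·6}·(-1)^0·(-1)^1 = -1.
v=∞: 481 > 0 and 19635 > 0  ⇒  (a,b)_∞ = +1.
v=7: a=7^0·(≡3), b=7^1·(≡3) mod 7; (3|7)=-1, (3|7)=-1; (−1)^{0·1·3}·(-1)^1·(-1)^0 = -1.
v=19: a=19^-2·(≡4), b=19^0·(≡13) mod 19; (4|19)=+1, (13|19)=-1; (−1)^{-2·0·9}·(+1)^0·(-1)^-2 = +1.
v=17: a=17^0·(≡6), b=17^1·(≡13) mod 17; (6|17)=-1, (13|17)=+1; (−1)^{0·1·8}·(-1)^1·(+1)^0 = -1.
v=2: v_2(a)=0, v_2(b)=0; units ≡ 1, 3 (mod 8); ε·ε+αω+βω = 0·1+0·1+0·0 ≡ 0  ⇒  (a,b)_2 = +1.
Ram(481, 19635) = {7, 11, 13, 17}; no ℚ_7-point on the conic.

[7, 11, 13, 17]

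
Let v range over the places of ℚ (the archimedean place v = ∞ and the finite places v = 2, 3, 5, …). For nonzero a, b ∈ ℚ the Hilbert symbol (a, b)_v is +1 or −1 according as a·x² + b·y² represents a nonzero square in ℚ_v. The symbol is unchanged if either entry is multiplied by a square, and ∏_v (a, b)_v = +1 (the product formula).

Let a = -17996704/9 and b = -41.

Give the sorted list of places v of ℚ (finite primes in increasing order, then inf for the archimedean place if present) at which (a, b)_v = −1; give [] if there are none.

Mod squares: a ≡ -1124794, b ≡ -41. Check v ∈ {∞, 2, 3, 11, 29, 41, 43}.
v=41: a=41^1·(≡23), b=41^1·(≡40) mod 41; (23|41)=+1, (40|41)=+1; (−1)^{1·1·20}·(+1)^1·(+1)^1 = +1.
v=2: v_2(a)=5, v_2(b)=0; units ≡ 3, 7 (mod 8); ε·ε+αω+βω = 1·1+5·0+0·1 ≡ 1  ⇒  (a,b)_2 = -1.
v=43: a=43^1·(≡42), b=43^0·(≡2) mod 43; (42|43)=-1, (2|43)=-1; (−1)^{1·0·21}·(-1)^0·(-1)^1 = -1.
v=11: a=11^1·(≡6), b=11^0·(≡3) mod 11; (6|11)=-1, (3|11)=+1; (−1)^{1·0·5}·(-1)^0·(+1)^1 = +1.
v=29: a=29^1·(≡22), b=29^0·(≡17) mod 29; (22|29)=+1, (17|29)=-1; (−1)^{1·0·14}·(+1)^0·(-1)^1 = -1.
v=∞: -1124794 < 0 and -41 < 0  ⇒  (a,b)_∞ = -1.
v=3: a=3^-2·(≡2), b=3^0·(≡1) mod 3; (2|3)=-1, (1|3)=+1; (−1)^{-2·0·1}·(-1)^0·(+1)^-2 = +1.
Ram(-1124794, -41) = {2, 29, 43, ∞}; no ℚ_2-point on the conic.

[2, 29, 43, inf]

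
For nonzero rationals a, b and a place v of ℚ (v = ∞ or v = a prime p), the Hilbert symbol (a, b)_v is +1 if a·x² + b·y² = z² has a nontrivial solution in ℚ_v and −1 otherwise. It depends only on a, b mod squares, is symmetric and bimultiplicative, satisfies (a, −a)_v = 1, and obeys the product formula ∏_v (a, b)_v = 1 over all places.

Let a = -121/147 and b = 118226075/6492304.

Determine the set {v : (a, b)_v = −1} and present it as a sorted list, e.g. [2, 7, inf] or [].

(a, b) ≡ (-3, 323) mod (ℚ^×)²; places V = {2, 3, 5, 7, 11, 13, 17, 19, ∞}.
(a,b)_∞: sgn(-3)=−, sgn(323)=+, so +1.
(a,b)_13: α=0, u≡12; β=-2, v≡6 (mod 13); (12|13)=+1, (6|13)=-1; sign (−1)^0·+1^-2·-1^0 = +1.
(a,b)_2: α=0, β=-4; u≡5, v≡3 (mod 8); ε(u)ε(v)=0·1, αω(v)=0·1, βω(u)=-4·1; sum ≡ 0  ⇒  +1.
(a,b)_5: α=0, u≡2; β=2, v≡2 (mod 5); (2|5)=-1, (2|5)=-1; sign (−1)^0·-1^2·-1^0 = +1.
(a,b)_17: α=0, u≡6; β=1, v≡16 (mod 17); (6|17)=-1, (16|17)=+1; sign (−1)^0·-1^1·+1^0 = -1.
(a,b)_7: α=-2, u≡4; β=-4, v≡1 (mod 7); (4|7)=+1, (1|7)=+1; sign (−1)^0·+1^-4·+1^-2 = +1.
(a,b)_11: α=2, u≡8; β=4, v≡9 (mod 11); (8|11)=-1, (9|11)=+1; sign (−1)^0·-1^4·+1^2 = +1.
(a,b)_19: α=0, u≡9; β=1, v≡5 (mod 19); (9|19)=+1, (5|19)=+1; sign (−1)^0·+1^1·+1^0 = +1.
(a,b)_3: α=-1, u≡2; β=0, v≡2 (mod 3); (2|3)=-1, (2|3)=-1; sign (−1)^0·-1^0·-1^-1 = -1.
Ram(-3, 323) = {3, 17}; no ℚ_3-point on the conic.

[3, 17]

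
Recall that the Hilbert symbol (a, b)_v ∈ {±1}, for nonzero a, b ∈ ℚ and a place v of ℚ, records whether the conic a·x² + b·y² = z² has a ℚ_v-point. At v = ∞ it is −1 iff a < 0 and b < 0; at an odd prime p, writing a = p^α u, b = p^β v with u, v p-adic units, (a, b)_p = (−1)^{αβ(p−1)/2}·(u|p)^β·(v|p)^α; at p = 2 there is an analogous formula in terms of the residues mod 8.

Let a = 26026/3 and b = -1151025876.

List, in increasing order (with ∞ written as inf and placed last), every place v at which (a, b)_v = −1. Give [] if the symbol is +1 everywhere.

[3, 7, 11, 13]

(a, b) ≡ (462, -429) mod (ℚ^×)²; places V = {2, 3, 7, 11, 13, ∞}.
(a,b)_11: α=1, u≡4; β=1, v≡5 (mod 11); (4|11)=+1, (5|11)=+1; sign (−1)^1·+1^1·+1^1 = -1.
(a,b)_∞: sgn(462)=+, sgn(-429)=−, so +1.
(a,b)_3: α=-1, u≡1; β=5, v≡1 (mod 3); (1|3)=+1, (1|3)=+1; sign (−1)^1·+1^5·+1^-1 = -1.
(a,b)_2: α=1, β=2; u≡7, v≡3 (mod 8); ε(u)ε(v)=1·1, αω(v)=1·1, βω(u)=2·0; sum ≡ 0  ⇒  +1.
(a,b)_7: α=1, u≡5; β=2, v≡3 (mod 7); (5|7)=-1, (3|7)=-1; sign (−1)^0·-1^2·-1^1 = -1.
(a,b)_13: α=2, u≡8; β=3, v≡5 (mod 13); (8|13)=-1, (5|13)=-1; sign (−1)^0·-1^3·-1^2 = -1.
|Ram(462, -429)| = 4, even; anisotropic at {3, 7, 11, 13}.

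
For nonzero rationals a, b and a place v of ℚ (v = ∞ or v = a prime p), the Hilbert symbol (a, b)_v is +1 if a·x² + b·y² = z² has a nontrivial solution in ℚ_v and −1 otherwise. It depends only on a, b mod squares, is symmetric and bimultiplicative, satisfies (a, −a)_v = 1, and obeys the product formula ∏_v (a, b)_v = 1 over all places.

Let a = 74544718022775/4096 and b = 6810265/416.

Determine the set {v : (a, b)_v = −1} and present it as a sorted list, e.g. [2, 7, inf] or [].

[3, 11]

(a, b) ≡ (39, 10010) mod (ℚ^×)²; places V = {2, 3, 5, 7, 11, 13, 19, ∞}.
(a,b)_3: α=7, u≡1; β=0, v≡2 (mod 3); (1|3)=+1, (2|3)=-1; sign (−1)^0·+1^0·-1^7 = -1.
(a,b)_∞: sgn(39)=+, sgn(10010)=+, so +1.
(a,b)_11: α=2, u≡7; β=1, v≡10 (mod 11); (7|11)=-1, (10|11)=-1; sign (−1)^0·-1^1·-1^2 = -1.
(a,b)_19: α=2, u≡4; β=2, v≡1 (mod 19); (4|19)=+1, (1|19)=+1; sign (−1)^0·+1^2·+1^2 = +1.
(a,b)_7: α=4, u≡2; β=3, v≡1 (mod 7); (2|7)=+1, (1|7)=+1; sign (−1)^0·+1^3·+1^4 = +1.
(a,b)_2: α=-12, β=-5; u≡7, v≡5 (mod 8); ε(u)ε(v)=1·0, αω(v)=-12·1, βω(u)=-5·0; sum ≡ 0  ⇒  +1.
(a,b)_13: α=1, u≡12; β=-1, v≡12 (mod 13); (12|13)=+1, (12|13)=+1; sign (−1)^0·+1^-1·+1^1 = +1.
(a,b)_5: α=2, u≡1; β=1, v≡3 (mod 5); (1|5)=+1, (3|5)=-1; sign (−1)^0·+1^1·-1^2 = +1.
|Ram(39, 10010)| = 2, even; anisotropic at {3, 11}.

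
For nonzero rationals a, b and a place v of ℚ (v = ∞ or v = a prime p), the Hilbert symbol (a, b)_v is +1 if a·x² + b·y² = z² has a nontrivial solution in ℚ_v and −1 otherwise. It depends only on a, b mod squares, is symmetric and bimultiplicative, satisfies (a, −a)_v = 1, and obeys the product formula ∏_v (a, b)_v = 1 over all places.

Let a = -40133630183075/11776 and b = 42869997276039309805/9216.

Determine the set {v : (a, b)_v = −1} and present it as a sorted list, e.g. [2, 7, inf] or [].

Mod squares: a ≡ -14858, b ≡ 1045. Check v ∈ {∞, 2, 3, 5, 11, 13, 17, 19, 23, 29}.
v=19: a=19^1·(≡4), b=19^1·(≡11) mod 19; (4|19)=+1, (11|19)=+1; (−1)^{1·1·9}·(+1)^1·(+1)^1 = -1.
v=13: a=13^2·(≡4), b=13^6·(≡5) mod 13; (4|13)=+1, (5|13)=-1; (−1)^{2·6·6}·(+1)^6·(-1)^2 = +1.
v=2: v_2(a)=-9, v_2(b)=-10; units ≡ 3, 5 (mod 8); ε·ε+αω+βω = 1·0+-9·1+-10·1 ≡ 1  ⇒  (a,b)_2 = -1.
v=23: a=23^-1·(≡10), b=23^0·(≡17) mod 23; (10|23)=-1, (17|23)=-1; (−1)^{-1·0·11}·(-1)^0·(-1)^-1 = -1.
v=3: a=3^0·(≡1), b=3^-2·(≡1) mod 3; (1|3)=+1, (1|3)=+1; (−1)^{0·-2·1}·(+1)^-2·(+1)^0 = +1.
v=29: a=29^2·(≡26), b=29^2·(≡22) mod 29; (26|29)=-1, (22|29)=+1; (−1)^{2·2·14}·(-1)^2·(+1)^2 = +1.
v=5: a=5^2·(≡2), b=5^1·(≡1) mod 5; (2|5)=-1, (1|5)=+1; (−1)^{2·1·2}·(-1)^1·(+1)^2 = -1.
v=17: a=17^3·(≡10), b=17^4·(≡4) mod 17; (10|17)=-1, (4|17)=+1; (−1)^{3·4·8}·(-1)^4·(+1)^3 = +1.
v=∞: -14858 < 0 and 1045 > 0  ⇒  (a,b)_∞ = +1.
v=11: a=11^2·(≡1), b=11^3·(≡7) mod 11; (1|11)=+1, (7|11)=-1; (−1)^{2·3·5}·(+1)^3·(-1)^2 = +1.
(-14858, 1045 / ℚ) ramifies at {2, 5, 19, 23}: a division algebra.

[2, 5, 19, 23]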